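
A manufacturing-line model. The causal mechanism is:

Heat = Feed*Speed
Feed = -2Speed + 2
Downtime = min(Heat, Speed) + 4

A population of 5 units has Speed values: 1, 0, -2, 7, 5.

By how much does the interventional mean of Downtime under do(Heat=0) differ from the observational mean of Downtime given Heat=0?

-0.4

do(Heat=0) breaks Heat's dependence on Speed. With Heat=0 fixed, Downtime across the units is 4, 4, 2, 4, 4, mean 3.6.
Conditioning on Heat=0 selects the 2 unit(s) with Speed ∈ {1, 0}. Their Downtime values: 4, 4. Mean = 4.
Difference = 3.6 − 4 = -0.4.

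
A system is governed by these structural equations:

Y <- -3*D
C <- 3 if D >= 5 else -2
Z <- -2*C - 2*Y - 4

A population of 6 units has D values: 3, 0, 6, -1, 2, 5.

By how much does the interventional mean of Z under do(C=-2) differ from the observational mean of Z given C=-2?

The intervention sets C=-2 in all 6 units regardless of D. Recomputing Z per unit gives 18, 0, 36, -6, 12, 30; average 15.
E[Z|C=-2] averages over only the 4 units with C=-2 (D = 3, 0, -1, 2): Z = 18, 0, -6, 12, mean 6.
Difference = 15 − 6 = 9.

9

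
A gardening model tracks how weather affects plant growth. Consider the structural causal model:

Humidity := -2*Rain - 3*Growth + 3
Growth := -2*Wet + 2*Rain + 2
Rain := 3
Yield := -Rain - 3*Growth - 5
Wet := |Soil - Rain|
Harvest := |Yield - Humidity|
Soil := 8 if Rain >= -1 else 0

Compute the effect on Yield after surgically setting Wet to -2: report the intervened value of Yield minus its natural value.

-42

The intervention breaks the incoming arrows to Wet: Wet := |Soil - Rain| no longer applies, and Wet = -2.
Growth = -2*Wet + 2*Rain + 2  [with Wet=-2, Rain=3]  = 12
Yield = -Rain - 3*Growth - 5  [with Rain=3, Growth=12]  = -44
Without intervention: Soil = 8 if Rain >= -1 else 0  [with Rain=3]  = 8; Wet = |Soil - Rain|  [with Soil=8, Rain=3]  = 5; Growth = -2*Wet + 2*Rain + 2  [with Wet=5, Rain=3]  = -2; Yield = -Rain - 3*Growth - 5  [with Rain=3, Growth=-2]  = -2.
Change = -44 − (-2) = -42.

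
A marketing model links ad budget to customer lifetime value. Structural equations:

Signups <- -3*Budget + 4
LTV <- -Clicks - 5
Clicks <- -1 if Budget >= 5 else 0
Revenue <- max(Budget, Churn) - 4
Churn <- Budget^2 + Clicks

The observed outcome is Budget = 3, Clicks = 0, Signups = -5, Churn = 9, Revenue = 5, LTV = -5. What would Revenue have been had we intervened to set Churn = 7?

Intervening sets Churn = 7 and removes its equation (Churn <- Budget^2 + Clicks).
Revenue = max(Budget, Churn) - 4  [with Budget=3, Churn=7]  = 3

3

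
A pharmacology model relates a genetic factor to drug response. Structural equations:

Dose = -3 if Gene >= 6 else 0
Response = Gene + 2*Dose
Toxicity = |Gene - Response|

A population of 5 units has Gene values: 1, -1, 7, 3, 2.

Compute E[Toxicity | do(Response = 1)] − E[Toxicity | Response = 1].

Every unit gets Response=1 under the intervention. Toxicity values become 0, 2, 6, 2, 1; E[Toxicity|do(Response=1)] = 2.2.
E[Toxicity|Response=1] averages over only the 2 units with Response=1 (Gene = 1, 7): Toxicity = 0, 6, mean 3.
Difference = 2.2 − 3 = -0.8.

-0.8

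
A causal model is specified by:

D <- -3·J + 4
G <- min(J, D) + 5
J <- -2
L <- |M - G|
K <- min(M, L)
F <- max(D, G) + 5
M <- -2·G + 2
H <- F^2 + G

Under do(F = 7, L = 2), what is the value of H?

Under do(F = 7, L = 2), each intervened variable's structural equation is replaced by its fixed value.
D = -3·J + 4  [with J=-2]  = 10
G = min(J, D) + 5  [with J=-2, D=10]  = 3
H = F^2 + G  [with F=7, G=3]  = 52

52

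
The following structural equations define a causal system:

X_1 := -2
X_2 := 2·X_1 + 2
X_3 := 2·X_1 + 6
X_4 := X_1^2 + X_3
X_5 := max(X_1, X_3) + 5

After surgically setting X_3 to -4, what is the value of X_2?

Under do(X_3=-4), the mechanism X_3 := 2·X_1 + 6 is discarded; X_3 is fixed at -4.
Since X_2 is not a descendant of the intervened variable, it is unaffected.
X_2 = 2·X_1 + 2  [with X_1=-2]  = -2

-2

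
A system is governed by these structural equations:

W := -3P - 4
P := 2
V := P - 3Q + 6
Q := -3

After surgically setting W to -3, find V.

Under do(W=-3), the mechanism W := -3P - 4 is discarded; W is fixed at -3.
Since V is not a descendant of the intervened variable, it is unaffected.
V = P - 3Q + 6  [with P=2, Q=-3]  = 17

17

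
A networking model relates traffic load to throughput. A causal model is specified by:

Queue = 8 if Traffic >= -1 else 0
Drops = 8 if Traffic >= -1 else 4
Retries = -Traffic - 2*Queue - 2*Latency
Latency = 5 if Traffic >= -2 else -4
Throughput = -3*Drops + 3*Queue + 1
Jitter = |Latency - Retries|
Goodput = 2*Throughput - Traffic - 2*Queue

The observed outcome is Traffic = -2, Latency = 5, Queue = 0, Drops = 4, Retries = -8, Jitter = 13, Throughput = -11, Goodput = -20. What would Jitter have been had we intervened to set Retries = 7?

The intervention breaks the incoming arrows to Retries: Retries = -Traffic - 2*Queue - 2*Latency no longer applies, and Retries = 7.
Latency = 5 if Traffic >= -2 else -4  [with Traffic=-2]  = 5
Jitter = |Latency - Retries|  [with Latency=5, Retries=7]  = 2

2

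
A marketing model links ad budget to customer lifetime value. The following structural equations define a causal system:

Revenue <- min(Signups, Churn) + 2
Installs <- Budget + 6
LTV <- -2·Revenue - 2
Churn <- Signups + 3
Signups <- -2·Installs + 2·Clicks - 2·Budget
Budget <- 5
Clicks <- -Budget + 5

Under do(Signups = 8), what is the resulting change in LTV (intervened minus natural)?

The intervention breaks the incoming arrows to Signups: Signups <- -2·Installs + 2·Clicks - 2·Budget no longer applies, and Signups = 8.
Churn = Signups + 3  [with Signups=8]  = 11
Revenue = min(Signups, Churn) + 2  [with Signups=8, Churn=11]  = 10
LTV = -2·Revenue - 2  [with Revenue=10]  = -22
Without intervention: Clicks = -Budget + 5  [with Budget=5]  = 0; Installs = Budget + 6  [with Budget=5]  = 11; Signups = -2·Installs + 2·Clicks - 2·Budget  [with Installs=11, Clicks=0, Budget=5]  = -32; Churn = Signups + 3  [with Signups=-32]  = -29; Revenue = min(Signups, Churn) + 2  [with Signups=-32, Churn=-29]  = -30; LTV = -2·Revenue - 2  [with Revenue=-30]  = 58.
Change = -22 − 58 = -80.

-80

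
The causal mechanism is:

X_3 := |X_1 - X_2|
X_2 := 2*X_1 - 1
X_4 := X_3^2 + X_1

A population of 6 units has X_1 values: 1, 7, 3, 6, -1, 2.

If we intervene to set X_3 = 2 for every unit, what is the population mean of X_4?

7

The intervention sets X_3=2 in all 6 units regardless of X_1. Recomputing X_4 per unit gives 5, 11, 7, 10, 3, 6; average 7.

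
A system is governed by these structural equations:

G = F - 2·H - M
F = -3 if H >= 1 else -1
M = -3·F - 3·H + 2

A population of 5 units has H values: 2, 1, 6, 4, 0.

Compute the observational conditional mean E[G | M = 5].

-9

Observing M=5 restricts to units where M's equation naturally yields 5: H ∈ {2, 0}. In that subpopulation G = -12, -6, mean -9.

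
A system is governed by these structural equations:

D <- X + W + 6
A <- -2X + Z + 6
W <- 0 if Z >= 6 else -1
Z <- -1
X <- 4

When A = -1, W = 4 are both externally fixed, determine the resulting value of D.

Under do(A = -1, W = 4), each intervened variable's structural equation is replaced by its fixed value.
D = X + W + 6  [with X=4, W=4]  = 14

14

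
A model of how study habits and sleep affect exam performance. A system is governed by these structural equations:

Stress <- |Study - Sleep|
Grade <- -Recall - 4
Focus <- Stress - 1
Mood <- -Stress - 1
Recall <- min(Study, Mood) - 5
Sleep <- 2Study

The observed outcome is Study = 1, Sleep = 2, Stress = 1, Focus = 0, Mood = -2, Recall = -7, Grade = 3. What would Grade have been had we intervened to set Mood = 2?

0

Under do(Mood=2), the mechanism Mood <- -Stress - 1 is discarded; Mood is fixed at 2.
Recall = min(Study, Mood) - 5  [with Study=1, Mood=2]  = -4
Grade = -Recall - 4  [with Recall=-4]  = 0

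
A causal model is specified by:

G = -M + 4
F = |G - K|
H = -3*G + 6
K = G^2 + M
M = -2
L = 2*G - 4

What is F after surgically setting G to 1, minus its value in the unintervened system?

Under do(G=1), the mechanism G = -M + 4 is discarded; G is fixed at 1.
K = G^2 + M  [with G=1, M=-2]  = -1
F = |G - K|  [with G=1, K=-1]  = 2
Without intervention: G = -M + 4  [with M=-2]  = 6; K = G^2 + M  [with G=6, M=-2]  = 34; F = |G - K|  [with G=6, K=34]  = 28.
Change = 2 − 28 = -26.

-26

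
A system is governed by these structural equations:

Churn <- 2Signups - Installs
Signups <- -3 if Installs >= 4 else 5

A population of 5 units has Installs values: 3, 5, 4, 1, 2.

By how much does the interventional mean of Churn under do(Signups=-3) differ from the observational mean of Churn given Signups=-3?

Under do(Signups=-3), Signups's equation is replaced by Signups=-3 for every unit. Per-unit Churn: -9, -11, -10, -7, -8. Mean = -9.
Observing Signups=-3 restricts to units where Signups's equation naturally yields -3: Installs ∈ {5, 4}. In that subpopulation Churn = -11, -10, mean -10.5.
Difference = -9 − (-10.5) = 1.5.

1.5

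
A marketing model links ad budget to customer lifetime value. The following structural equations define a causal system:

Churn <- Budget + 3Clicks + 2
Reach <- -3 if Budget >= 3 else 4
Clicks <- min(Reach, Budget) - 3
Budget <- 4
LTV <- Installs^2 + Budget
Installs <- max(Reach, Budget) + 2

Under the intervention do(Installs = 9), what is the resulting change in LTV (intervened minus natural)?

45

Under do(Installs=9), the mechanism Installs <- max(Reach, Budget) + 2 is discarded; Installs is fixed at 9.
LTV = Installs^2 + Budget  [with Installs=9, Budget=4]  = 85
Without intervention: Reach = -3 if Budget >= 3 else 4  [with Budget=4]  = -3; Installs = max(Reach, Budget) + 2  [with Reach=-3, Budget=4]  = 6; LTV = Installs^2 + Budget  [with Installs=6, Budget=4]  = 40.
Change = 85 − 40 = 45.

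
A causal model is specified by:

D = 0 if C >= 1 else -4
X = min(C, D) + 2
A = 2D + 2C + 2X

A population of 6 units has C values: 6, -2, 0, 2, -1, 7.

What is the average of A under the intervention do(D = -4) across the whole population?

The intervention sets D=-4 in all 6 units regardless of C. Recomputing A per unit gives 0, -16, -12, -8, -14, 2; average -8.

-8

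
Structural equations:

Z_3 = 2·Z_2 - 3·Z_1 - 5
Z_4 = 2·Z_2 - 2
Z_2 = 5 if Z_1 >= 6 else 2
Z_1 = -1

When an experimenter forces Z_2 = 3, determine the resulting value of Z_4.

Under do(Z_2=3), the mechanism Z_2 = 5 if Z_1 >= 6 else 2 is discarded; Z_2 is fixed at 3.
Z_4 = 2·Z_2 - 2  [with Z_2=3]  = 4

4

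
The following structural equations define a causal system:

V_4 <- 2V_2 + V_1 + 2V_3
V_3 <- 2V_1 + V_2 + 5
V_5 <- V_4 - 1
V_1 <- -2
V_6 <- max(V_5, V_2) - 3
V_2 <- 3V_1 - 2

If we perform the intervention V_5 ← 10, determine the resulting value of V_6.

7

The intervention breaks the incoming arrows to V_5: V_5 <- V_4 - 1 no longer applies, and V_5 = 10.
V_2 = 3V_1 - 2  [with V_1=-2]  = -8
V_6 = max(V_5, V_2) - 3  [with V_5=10, V_2=-8]  = 7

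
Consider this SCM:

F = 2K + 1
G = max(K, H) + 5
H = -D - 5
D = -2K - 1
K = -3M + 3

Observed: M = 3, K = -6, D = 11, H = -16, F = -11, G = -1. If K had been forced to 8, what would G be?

Under do(K=8), the mechanism K = -3M + 3 is discarded; K is fixed at 8.
D = -2K - 1  [with K=8]  = -17
H = -D - 5  [with D=-17]  = 12
G = max(K, H) + 5  [with K=8, H=12]  = 17

17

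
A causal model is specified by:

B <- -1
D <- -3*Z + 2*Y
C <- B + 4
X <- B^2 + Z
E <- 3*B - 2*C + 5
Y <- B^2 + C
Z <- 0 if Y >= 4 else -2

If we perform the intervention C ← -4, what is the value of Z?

-2

do(C=-4) replaces the equation C <- B + 4 with the constant C = -4.
Y = B^2 + C  [with B=-1, C=-4]  = -3
Z = 0 if Y >= 4 else -2  [with Y=-3]  = -2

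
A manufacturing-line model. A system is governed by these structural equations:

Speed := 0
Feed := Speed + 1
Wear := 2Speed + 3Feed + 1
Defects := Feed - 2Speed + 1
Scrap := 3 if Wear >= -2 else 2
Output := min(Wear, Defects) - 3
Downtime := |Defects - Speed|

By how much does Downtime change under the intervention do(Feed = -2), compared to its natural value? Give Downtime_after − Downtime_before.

-1

Under do(Feed=-2), the mechanism Feed := Speed + 1 is discarded; Feed is fixed at -2.
Defects = Feed - 2Speed + 1  [with Feed=-2, Speed=0]  = -1
Downtime = |Defects - Speed|  [with Defects=-1, Speed=0]  = 1
Without intervention: Feed = Speed + 1  [with Speed=0]  = 1; Defects = Feed - 2Speed + 1  [with Feed=1, Speed=0]  = 2; Downtime = |Defects - Speed|  [with Defects=2, Speed=0]  = 2.
Change = 1 − 2 = -1.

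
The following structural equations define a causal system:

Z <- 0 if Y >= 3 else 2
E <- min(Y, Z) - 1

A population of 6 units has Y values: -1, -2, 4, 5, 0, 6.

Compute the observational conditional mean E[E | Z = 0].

-1

E[E|Z=0] averages over only the 3 units with Z=0 (Y = 4, 5, 6): E = -1, -1, -1, mean -1.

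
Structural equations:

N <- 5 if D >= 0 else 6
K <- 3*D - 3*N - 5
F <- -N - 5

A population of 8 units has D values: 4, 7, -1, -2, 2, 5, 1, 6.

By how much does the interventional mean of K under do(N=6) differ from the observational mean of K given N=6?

do(N=6) breaks N's dependence on D. With N=6 fixed, K across the units is -11, -2, -26, -29, -17, -8, -20, -5, mean -14.75.
Observing N=6 restricts to units where N's equation naturally yields 6: D ∈ {-1, -2}. In that subpopulation K = -26, -29, mean -27.5.
Difference = -14.75 − (-27.5) = 12.75.

12.75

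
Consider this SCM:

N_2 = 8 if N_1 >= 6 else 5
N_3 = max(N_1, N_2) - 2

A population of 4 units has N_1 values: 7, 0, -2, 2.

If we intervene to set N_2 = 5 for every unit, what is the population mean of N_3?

3.5

Every unit gets N_2=5 under the intervention. N_3 values become 5, 3, 3, 3; E[N_3|do(N_2=5)] = 3.5.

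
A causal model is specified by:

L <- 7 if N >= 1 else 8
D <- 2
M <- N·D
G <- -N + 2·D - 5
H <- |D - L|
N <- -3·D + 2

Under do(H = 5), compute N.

Under do(H=5), the mechanism H <- |D - L| is discarded; H is fixed at 5.
No directed path runs from H to N, so N keeps its natural value.
N = -3·D + 2  [with D=2]  = -4

-4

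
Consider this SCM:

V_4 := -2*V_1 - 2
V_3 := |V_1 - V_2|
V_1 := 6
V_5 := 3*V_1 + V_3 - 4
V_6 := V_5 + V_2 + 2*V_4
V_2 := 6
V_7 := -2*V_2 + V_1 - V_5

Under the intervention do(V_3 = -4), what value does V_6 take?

-12

The intervention breaks the incoming arrows to V_3: V_3 := |V_1 - V_2| no longer applies, and V_3 = -4.
V_4 = -2*V_1 - 2  [with V_1=6]  = -14
V_5 = 3*V_1 + V_3 - 4  [with V_1=6, V_3=-4]  = 10
V_6 = V_5 + V_2 + 2*V_4  [with V_5=10, V_2=6, V_4=-14]  = -12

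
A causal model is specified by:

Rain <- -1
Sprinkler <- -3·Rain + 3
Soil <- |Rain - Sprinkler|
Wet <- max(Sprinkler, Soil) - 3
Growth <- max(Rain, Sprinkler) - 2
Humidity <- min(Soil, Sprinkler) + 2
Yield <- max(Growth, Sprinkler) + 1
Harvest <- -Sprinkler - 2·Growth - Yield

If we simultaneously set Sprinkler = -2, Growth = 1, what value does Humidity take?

0

Setting Sprinkler = -2, Growth = 1 by intervention discards those variables' equations.
Soil = |Rain - Sprinkler|  [with Rain=-1, Sprinkler=-2]  = 1
Humidity = min(Soil, Sprinkler) + 2  [with Soil=1, Sprinkler=-2]  = 0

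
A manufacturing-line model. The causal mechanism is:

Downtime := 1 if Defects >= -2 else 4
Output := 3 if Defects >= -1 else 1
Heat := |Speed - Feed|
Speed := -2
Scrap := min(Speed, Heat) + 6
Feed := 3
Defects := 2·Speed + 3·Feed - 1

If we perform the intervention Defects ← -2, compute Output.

1

Under do(Defects=-2), the mechanism Defects := 2·Speed + 3·Feed - 1 is discarded; Defects is fixed at -2.
Output = 3 if Defects >= -1 else 1  [with Defects=-2]  = 1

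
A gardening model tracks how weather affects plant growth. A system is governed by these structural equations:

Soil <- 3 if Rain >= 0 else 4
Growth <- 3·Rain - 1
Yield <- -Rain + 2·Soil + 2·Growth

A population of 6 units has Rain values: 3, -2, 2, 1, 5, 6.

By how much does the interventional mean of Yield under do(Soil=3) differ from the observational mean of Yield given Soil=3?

The intervention sets Soil=3 in all 6 units regardless of Rain. Recomputing Yield per unit gives 19, -6, 14, 9, 29, 34; average 16.5.
Conditioning on Soil=3 selects the 5 unit(s) with Rain ∈ {3, 2, 1, 5, 6}. Their Yield values: 19, 14, 9, 29, 34. Mean = 21.
Difference = 16.5 − 21 = -4.5.

-4.5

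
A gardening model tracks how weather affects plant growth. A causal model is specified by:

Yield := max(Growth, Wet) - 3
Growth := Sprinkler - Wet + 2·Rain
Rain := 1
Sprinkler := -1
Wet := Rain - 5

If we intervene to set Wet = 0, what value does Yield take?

do(Wet=0) replaces the equation Wet := Rain - 5 with the constant Wet = 0.
Growth = Sprinkler - Wet + 2·Rain  [with Sprinkler=-1, Wet=0, Rain=1]  = 1
Yield = max(Growth, Wet) - 3  [with Growth=1, Wet=0]  = -2

-2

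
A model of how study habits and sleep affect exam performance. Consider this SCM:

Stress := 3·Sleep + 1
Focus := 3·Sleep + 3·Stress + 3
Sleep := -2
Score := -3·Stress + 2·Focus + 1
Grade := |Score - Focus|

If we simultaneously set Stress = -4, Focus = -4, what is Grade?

9

Under do(Stress = -4, Focus = -4), each intervened variable's structural equation is replaced by its fixed value.
Score = -3·Stress + 2·Focus + 1  [with Stress=-4, Focus=-4]  = 5
Grade = |Score - Focus|  [with Score=5, Focus=-4]  = 9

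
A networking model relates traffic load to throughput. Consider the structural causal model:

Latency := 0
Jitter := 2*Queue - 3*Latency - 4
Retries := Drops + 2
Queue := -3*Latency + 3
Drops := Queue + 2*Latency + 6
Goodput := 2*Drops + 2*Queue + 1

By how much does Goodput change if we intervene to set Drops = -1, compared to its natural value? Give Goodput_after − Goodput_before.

-20

The intervention breaks the incoming arrows to Drops: Drops := Queue + 2*Latency + 6 no longer applies, and Drops = -1.
Queue = -3*Latency + 3  [with Latency=0]  = 3
Goodput = 2*Drops + 2*Queue + 1  [with Drops=-1, Queue=3]  = 5
Without intervention: Queue = -3*Latency + 3  [with Latency=0]  = 3; Drops = Queue + 2*Latency + 6  [with Queue=3, Latency=0]  = 9; Goodput = 2*Drops + 2*Queue + 1  [with Drops=9, Queue=3]  = 25.
Change = 5 − 25 = -20.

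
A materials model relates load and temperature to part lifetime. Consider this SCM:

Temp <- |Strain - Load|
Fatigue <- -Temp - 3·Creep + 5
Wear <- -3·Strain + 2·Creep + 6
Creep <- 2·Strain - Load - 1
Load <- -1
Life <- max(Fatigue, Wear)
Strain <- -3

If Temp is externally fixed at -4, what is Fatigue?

The intervention breaks the incoming arrows to Temp: Temp <- |Strain - Load| no longer applies, and Temp = -4.
Creep = 2·Strain - Load - 1  [with Strain=-3, Load=-1]  = -6
Fatigue = -Temp - 3·Creep + 5  [with Temp=-4, Creep=-6]  = 27

27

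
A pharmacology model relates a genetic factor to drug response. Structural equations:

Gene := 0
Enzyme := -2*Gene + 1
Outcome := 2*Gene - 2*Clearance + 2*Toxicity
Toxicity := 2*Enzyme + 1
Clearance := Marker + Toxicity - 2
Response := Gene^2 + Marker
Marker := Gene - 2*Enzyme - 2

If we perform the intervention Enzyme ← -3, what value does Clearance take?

Under do(Enzyme=-3), the mechanism Enzyme := -2*Gene + 1 is discarded; Enzyme is fixed at -3.
Marker = Gene - 2*Enzyme - 2  [with Gene=0, Enzyme=-3]  = 4
Toxicity = 2*Enzyme + 1  [with Enzyme=-3]  = -5
Clearance = Marker + Toxicity - 2  [with Marker=4, Toxicity=-5]  = -3

-3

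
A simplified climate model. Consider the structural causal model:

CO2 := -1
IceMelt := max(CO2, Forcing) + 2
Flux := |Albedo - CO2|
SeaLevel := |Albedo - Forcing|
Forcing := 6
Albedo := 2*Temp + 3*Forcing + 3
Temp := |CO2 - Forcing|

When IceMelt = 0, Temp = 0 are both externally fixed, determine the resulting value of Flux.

22

The joint intervention fixes IceMelt = 0, Temp = 0, removing each variable's own equation.
Albedo = 2*Temp + 3*Forcing + 3  [with Temp=0, Forcing=6]  = 21
Flux = |Albedo - CO2|  [with Albedo=21, CO2=-1]  = 22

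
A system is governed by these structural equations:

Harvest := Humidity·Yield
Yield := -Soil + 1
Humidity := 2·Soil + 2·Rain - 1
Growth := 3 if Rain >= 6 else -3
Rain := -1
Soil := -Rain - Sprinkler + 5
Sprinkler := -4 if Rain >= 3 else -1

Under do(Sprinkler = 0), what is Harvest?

-45

Under do(Sprinkler=0), the mechanism Sprinkler := -4 if Rain >= 3 else -1 is discarded; Sprinkler is fixed at 0.
Soil = -Rain - Sprinkler + 5  [with Rain=-1, Sprinkler=0]  = 6
Humidity = 2·Soil + 2·Rain - 1  [with Soil=6, Rain=-1]  = 9
Yield = -Soil + 1  [with Soil=6]  = -5
Harvest = Humidity·Yield  [with Humidity=9, Yield=-5]  = -45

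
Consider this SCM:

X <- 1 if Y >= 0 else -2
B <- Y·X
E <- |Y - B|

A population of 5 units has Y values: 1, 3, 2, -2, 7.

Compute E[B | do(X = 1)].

Under do(X=1), X's equation is replaced by X=1 for every unit. Per-unit B: 1, 3, 2, -2, 7. Mean = 2.2.

2.2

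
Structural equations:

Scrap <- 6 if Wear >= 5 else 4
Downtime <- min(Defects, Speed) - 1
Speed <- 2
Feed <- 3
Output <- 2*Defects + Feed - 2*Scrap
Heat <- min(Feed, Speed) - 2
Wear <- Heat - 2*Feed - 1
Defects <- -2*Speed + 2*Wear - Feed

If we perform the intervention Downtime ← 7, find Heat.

Under do(Downtime=7), the mechanism Downtime <- min(Defects, Speed) - 1 is discarded; Downtime is fixed at 7.
No directed path runs from Downtime to Heat, so Heat keeps its natural value.
Heat = min(Feed, Speed) - 2  [with Feed=3, Speed=2]  = 0

0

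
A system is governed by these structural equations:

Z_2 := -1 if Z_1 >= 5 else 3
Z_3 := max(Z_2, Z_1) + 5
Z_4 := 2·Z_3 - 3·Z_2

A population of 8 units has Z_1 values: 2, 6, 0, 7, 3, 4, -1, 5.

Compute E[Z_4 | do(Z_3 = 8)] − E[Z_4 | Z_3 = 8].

Every unit gets Z_3=8 under the intervention. Z_4 values become 7, 19, 7, 19, 7, 7, 7, 19; E[Z_4|do(Z_3=8)] = 11.5.
E[Z_4|Z_3=8] averages over only the 4 units with Z_3=8 (Z_1 = 2, 0, 3, -1): Z_4 = 7, 7, 7, 7, mean 7.
Difference = 11.5 − 7 = 4.5.

4.5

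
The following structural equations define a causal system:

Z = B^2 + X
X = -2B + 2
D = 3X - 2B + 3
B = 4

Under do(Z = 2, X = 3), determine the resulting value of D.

The joint intervention fixes Z = 2, X = 3, removing each variable's own equation.
D = 3X - 2B + 3  [with X=3, B=4]  = 4

4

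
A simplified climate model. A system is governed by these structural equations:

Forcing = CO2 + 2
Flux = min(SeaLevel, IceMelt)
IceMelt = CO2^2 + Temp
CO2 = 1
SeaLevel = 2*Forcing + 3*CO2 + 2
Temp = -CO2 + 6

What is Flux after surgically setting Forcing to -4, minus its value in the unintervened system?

-9

Under do(Forcing=-4), the mechanism Forcing = CO2 + 2 is discarded; Forcing is fixed at -4.
Temp = -CO2 + 6  [with CO2=1]  = 5
IceMelt = CO2^2 + Temp  [with CO2=1, Temp=5]  = 6
SeaLevel = 2*Forcing + 3*CO2 + 2  [with Forcing=-4, CO2=1]  = -3
Flux = min(SeaLevel, IceMelt)  [with SeaLevel=-3, IceMelt=6]  = -3
Without intervention: Forcing = CO2 + 2  [with CO2=1]  = 3; Temp = -CO2 + 6  [with CO2=1]  = 5; IceMelt = CO2^2 + Temp  [with CO2=1, Temp=5]  = 6; SeaLevel = 2*Forcing + 3*CO2 + 2  [with Forcing=3, CO2=1]  = 11; Flux = min(SeaLevel, IceMelt)  [with SeaLevel=11, IceMelt=6]  = 6.
Change = -3 − 6 = -9.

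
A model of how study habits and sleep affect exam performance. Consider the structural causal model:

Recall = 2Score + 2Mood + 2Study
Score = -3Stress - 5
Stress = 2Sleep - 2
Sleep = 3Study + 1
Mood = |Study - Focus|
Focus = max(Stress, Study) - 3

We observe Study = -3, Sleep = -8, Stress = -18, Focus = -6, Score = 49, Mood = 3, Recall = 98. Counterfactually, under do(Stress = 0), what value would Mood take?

The intervention breaks the incoming arrows to Stress: Stress = 2Sleep - 2 no longer applies, and Stress = 0.
Focus = max(Stress, Study) - 3  [with Stress=0, Study=-3]  = -3
Mood = |Study - Focus|  [with Study=-3, Focus=-3]  = 0

0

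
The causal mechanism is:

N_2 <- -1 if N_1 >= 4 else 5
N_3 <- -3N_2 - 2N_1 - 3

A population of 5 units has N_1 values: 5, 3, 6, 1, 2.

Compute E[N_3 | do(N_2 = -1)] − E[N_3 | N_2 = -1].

4.2

do(N_2=-1) breaks N_2's dependence on N_1. With N_2=-1 fixed, N_3 across the units is -10, -6, -12, -2, -4, mean -6.8.
E[N_3|N_2=-1] averages over only the 2 units with N_2=-1 (N_1 = 5, 6): N_3 = -10, -12, mean -11.
Difference = -6.8 − (-11) = 4.2.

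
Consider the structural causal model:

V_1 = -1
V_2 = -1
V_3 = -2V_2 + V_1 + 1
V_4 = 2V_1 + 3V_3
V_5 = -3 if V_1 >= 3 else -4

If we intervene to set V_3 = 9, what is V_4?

The intervention breaks the incoming arrows to V_3: V_3 = -2V_2 + V_1 + 1 no longer applies, and V_3 = 9.
V_4 = 2V_1 + 3V_3  [with V_1=-1, V_3=9]  = 25

25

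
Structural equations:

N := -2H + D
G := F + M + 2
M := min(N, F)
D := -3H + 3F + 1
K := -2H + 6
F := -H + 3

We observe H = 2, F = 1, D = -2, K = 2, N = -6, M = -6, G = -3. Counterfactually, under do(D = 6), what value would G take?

4

The intervention breaks the incoming arrows to D: D := -3H + 3F + 1 no longer applies, and D = 6.
F = -H + 3  [with H=2]  = 1
N = -2H + D  [with H=2, D=6]  = 2
M = min(N, F)  [with N=2, F=1]  = 1
G = F + M + 2  [with F=1, M=1]  = 4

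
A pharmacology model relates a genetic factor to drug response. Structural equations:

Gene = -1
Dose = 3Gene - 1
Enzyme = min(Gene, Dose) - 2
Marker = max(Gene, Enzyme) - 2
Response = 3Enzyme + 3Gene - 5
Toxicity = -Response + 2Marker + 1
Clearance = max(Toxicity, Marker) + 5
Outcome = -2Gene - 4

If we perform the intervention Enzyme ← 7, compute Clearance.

10

The intervention breaks the incoming arrows to Enzyme: Enzyme = min(Gene, Dose) - 2 no longer applies, and Enzyme = 7.
Marker = max(Gene, Enzyme) - 2  [with Gene=-1, Enzyme=7]  = 5
Response = 3Enzyme + 3Gene - 5  [with Enzyme=7, Gene=-1]  = 13
Toxicity = -Response + 2Marker + 1  [with Response=13, Marker=5]  = -2
Clearance = max(Toxicity, Marker) + 5  [with Toxicity=-2, Marker=5]  = 10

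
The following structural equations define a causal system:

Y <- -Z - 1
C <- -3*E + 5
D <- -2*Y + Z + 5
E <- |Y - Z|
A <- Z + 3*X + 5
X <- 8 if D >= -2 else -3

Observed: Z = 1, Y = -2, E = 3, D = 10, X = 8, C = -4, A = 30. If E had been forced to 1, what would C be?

2

The intervention breaks the incoming arrows to E: E <- |Y - Z| no longer applies, and E = 1.
C = -3*E + 5  [with E=1]  = 2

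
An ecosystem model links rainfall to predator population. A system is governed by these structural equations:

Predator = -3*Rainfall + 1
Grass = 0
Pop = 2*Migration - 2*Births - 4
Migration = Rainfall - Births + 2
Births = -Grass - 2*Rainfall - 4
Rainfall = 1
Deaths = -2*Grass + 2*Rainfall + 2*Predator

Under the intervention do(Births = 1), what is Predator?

Under do(Births=1), the mechanism Births = -Grass - 2*Rainfall - 4 is discarded; Births is fixed at 1.
Since Predator is not a descendant of the intervened variable, it is unaffected.
Predator = -3*Rainfall + 1  [with Rainfall=1]  = -2

-2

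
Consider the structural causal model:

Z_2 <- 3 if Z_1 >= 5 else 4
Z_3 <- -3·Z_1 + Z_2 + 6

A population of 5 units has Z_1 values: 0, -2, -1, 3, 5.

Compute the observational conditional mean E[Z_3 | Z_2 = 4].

10

E[Z_3|Z_2=4] averages over only the 4 units with Z_2=4 (Z_1 = 0, -2, -1, 3): Z_3 = 10, 16, 13, 1, mean 10.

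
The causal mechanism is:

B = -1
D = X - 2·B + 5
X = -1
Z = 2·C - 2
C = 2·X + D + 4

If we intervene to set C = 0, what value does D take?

6

Under do(C=0), the mechanism C = 2·X + D + 4 is discarded; C is fixed at 0.
Since D is not a descendant of the intervened variable, it is unaffected.
D = X - 2·B + 5  [with X=-1, B=-1]  = 6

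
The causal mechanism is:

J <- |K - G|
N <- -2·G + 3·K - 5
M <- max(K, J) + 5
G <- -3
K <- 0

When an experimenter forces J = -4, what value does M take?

5

do(J=-4) replaces the equation J <- |K - G| with the constant J = -4.
M = max(K, J) + 5  [with K=0, J=-4]  = 5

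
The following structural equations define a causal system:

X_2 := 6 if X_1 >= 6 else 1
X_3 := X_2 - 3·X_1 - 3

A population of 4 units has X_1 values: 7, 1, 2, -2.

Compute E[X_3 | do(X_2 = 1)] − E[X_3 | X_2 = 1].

-5

The intervention sets X_2=1 in all 4 units regardless of X_1. Recomputing X_3 per unit gives -23, -5, -8, 4; average -8.
Conditioning on X_2=1 selects the 3 unit(s) with X_1 ∈ {1, 2, -2}. Their X_3 values: -5, -8, 4. Mean = -3.
Difference = -8 − (-3) = -5.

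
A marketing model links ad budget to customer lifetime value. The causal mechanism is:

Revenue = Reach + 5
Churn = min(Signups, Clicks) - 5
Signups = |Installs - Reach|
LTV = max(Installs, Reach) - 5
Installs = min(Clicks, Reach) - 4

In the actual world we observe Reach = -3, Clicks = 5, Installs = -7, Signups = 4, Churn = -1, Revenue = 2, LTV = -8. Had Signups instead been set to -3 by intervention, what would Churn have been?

-8

Intervening sets Signups = -3 and removes its equation (Signups = |Installs - Reach|).
Churn = min(Signups, Clicks) - 5  [with Signups=-3, Clicks=5]  = -8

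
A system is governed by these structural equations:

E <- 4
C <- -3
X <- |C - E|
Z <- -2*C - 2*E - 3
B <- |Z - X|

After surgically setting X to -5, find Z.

The intervention breaks the incoming arrows to X: X <- |C - E| no longer applies, and X = -5.
Z is not downstream of the intervention, so its value is determined by the original equations.
Z = -2*C - 2*E - 3  [with C=-3, E=4]  = -5

-5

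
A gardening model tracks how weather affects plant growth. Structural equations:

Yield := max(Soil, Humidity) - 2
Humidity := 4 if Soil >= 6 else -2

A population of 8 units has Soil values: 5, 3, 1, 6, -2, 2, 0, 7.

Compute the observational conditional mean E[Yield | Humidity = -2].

E[Yield|Humidity=-2] averages over only the 6 units with Humidity=-2 (Soil = 5, 3, 1, -2, 2, 0): Yield = 3, 1, -1, -4, 0, -2, mean -0.5.

-0.5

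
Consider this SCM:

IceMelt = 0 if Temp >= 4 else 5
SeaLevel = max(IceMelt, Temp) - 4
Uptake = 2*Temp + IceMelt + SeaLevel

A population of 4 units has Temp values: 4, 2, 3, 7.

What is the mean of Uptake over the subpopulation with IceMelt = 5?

11

Conditioning on IceMelt=5 selects the 2 unit(s) with Temp ∈ {2, 3}. Their Uptake values: 10, 12. Mean = 11.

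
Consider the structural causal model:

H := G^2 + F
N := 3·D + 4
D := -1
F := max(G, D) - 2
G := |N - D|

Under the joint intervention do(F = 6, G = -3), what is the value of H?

15

The joint intervention fixes F = 6, G = -3, removing each variable's own equation.
H = G^2 + F  [with G=-3, F=6]  = 15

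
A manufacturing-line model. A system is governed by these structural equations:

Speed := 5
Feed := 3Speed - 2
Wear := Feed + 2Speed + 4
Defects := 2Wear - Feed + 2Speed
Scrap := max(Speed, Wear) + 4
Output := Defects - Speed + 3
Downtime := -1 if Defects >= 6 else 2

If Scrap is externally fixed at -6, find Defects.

51

The intervention breaks the incoming arrows to Scrap: Scrap := max(Speed, Wear) + 4 no longer applies, and Scrap = -6.
Since Defects is not a descendant of the intervened variable, it is unaffected.
Feed = 3Speed - 2  [with Speed=5]  = 13
Wear = Feed + 2Speed + 4  [with Feed=13, Speed=5]  = 27
Defects = 2Wear - Feed + 2Speed  [with Wear=27, Feed=13, Speed=5]  = 51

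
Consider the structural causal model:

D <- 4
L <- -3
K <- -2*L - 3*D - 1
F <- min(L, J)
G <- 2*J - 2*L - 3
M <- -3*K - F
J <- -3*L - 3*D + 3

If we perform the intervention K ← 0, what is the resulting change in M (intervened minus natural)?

Under do(K=0), the mechanism K <- -2*L - 3*D - 1 is discarded; K is fixed at 0.
J = -3*L - 3*D + 3  [with L=-3, D=4]  = 0
F = min(L, J)  [with L=-3, J=0]  = -3
M = -3*K - F  [with K=0, F=-3]  = 3
Without intervention: J = -3*L - 3*D + 3  [with L=-3, D=4]  = 0; F = min(L, J)  [with L=-3, J=0]  = -3; K = -2*L - 3*D - 1  [with L=-3, D=4]  = -7; M = -3*K - F  [with K=-7, F=-3]  = 24.
Change = 3 − 24 = -21.

-21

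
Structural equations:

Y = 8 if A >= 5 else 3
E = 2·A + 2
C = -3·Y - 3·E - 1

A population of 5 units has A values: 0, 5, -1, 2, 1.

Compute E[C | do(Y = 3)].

do(Y=3) breaks Y's dependence on A. With Y=3 fixed, C across the units is -16, -46, -10, -28, -22, mean -24.4.

-24.4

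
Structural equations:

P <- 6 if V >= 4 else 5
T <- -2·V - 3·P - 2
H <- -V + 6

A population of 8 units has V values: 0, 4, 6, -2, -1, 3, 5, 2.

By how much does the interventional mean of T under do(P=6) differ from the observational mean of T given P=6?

5.75

Every unit gets P=6 under the intervention. T values become -20, -28, -32, -16, -18, -26, -30, -24; E[T|do(P=6)] = -24.25.
Conditioning on P=6 selects the 3 unit(s) with V ∈ {4, 6, 5}. Their T values: -28, -32, -30. Mean = -30.
Difference = -24.25 − (-30) = 5.75.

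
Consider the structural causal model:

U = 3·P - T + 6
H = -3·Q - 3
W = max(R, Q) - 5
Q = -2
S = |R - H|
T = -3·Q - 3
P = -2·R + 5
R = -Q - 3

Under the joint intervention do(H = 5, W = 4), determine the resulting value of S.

Setting H = 5, W = 4 by intervention discards those variables' equations.
R = -Q - 3  [with Q=-2]  = -1
S = |R - H|  [with R=-1, H=5]  = 6

6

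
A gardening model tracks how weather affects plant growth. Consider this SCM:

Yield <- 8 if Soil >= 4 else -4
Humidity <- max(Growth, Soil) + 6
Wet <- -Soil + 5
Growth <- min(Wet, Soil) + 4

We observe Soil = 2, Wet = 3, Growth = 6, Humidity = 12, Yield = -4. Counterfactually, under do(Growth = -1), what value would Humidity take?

The intervention breaks the incoming arrows to Growth: Growth <- min(Wet, Soil) + 4 no longer applies, and Growth = -1.
Humidity = max(Growth, Soil) + 6  [with Growth=-1, Soil=2]  = 8

8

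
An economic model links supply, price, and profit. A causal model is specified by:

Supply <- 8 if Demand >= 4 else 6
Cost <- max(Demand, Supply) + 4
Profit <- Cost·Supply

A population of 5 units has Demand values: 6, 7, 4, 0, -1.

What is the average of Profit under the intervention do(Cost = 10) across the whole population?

Under do(Cost=10), Cost's equation is replaced by Cost=10 for every unit. Per-unit Profit: 80, 80, 80, 60, 60. Mean = 72.

72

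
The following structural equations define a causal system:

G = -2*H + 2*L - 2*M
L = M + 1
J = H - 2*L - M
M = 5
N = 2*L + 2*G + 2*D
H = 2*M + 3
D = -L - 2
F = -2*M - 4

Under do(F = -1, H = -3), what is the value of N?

The joint intervention fixes F = -1, H = -3, removing each variable's own equation.
L = M + 1  [with M=5]  = 6
G = -2*H + 2*L - 2*M  [with H=-3, L=6, M=5]  = 8
D = -L - 2  [with L=6]  = -8
N = 2*L + 2*G + 2*D  [with L=6, G=8, D=-8]  = 12

12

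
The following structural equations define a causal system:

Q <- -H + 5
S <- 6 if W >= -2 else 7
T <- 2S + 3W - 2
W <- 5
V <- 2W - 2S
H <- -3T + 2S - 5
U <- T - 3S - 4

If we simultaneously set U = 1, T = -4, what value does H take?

Under do(U = 1, T = -4), each intervened variable's structural equation is replaced by its fixed value.
S = 6 if W >= -2 else 7  [with W=5]  = 6
H = -3T + 2S - 5  [with T=-4, S=6]  = 19

19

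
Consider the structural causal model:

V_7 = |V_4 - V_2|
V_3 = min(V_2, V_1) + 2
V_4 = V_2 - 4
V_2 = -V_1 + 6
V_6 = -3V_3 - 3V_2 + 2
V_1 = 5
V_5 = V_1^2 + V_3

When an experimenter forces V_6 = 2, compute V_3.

3

do(V_6=2) replaces the equation V_6 = -3V_3 - 3V_2 + 2 with the constant V_6 = 2.
V_3 is not downstream of the intervention, so its value is determined by the original equations.
V_2 = -V_1 + 6  [with V_1=5]  = 1
V_3 = min(V_2, V_1) + 2  [with V_2=1, V_1=5]  = 3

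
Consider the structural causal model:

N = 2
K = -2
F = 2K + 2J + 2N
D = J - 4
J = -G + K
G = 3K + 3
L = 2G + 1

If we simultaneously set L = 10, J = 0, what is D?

The joint intervention fixes L = 10, J = 0, removing each variable's own equation.
D = J - 4  [with J=0]  = -4

-4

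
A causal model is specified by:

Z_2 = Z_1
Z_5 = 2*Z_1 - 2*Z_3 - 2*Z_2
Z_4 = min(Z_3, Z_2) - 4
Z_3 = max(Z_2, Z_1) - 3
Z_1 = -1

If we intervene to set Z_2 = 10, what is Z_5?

do(Z_2=10) replaces the equation Z_2 = Z_1 with the constant Z_2 = 10.
Z_3 = max(Z_2, Z_1) - 3  [with Z_2=10, Z_1=-1]  = 7
Z_5 = 2*Z_1 - 2*Z_3 - 2*Z_2  [with Z_1=-1, Z_3=7, Z_2=10]  = -36

-36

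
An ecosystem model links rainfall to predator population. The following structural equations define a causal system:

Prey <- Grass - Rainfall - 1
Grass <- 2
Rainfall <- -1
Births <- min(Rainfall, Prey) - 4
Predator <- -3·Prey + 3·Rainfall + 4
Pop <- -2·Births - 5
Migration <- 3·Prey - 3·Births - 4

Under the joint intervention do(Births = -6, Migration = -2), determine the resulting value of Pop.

7

Under do(Births = -6, Migration = -2), each intervened variable's structural equation is replaced by its fixed value.
Pop = -2·Births - 5  [with Births=-6]  = 7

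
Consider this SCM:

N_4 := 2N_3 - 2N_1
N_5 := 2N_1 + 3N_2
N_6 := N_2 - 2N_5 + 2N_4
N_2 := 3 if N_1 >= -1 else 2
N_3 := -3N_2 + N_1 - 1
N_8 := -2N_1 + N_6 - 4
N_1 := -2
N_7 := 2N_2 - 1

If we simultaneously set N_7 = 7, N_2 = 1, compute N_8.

-13

The joint intervention fixes N_7 = 7, N_2 = 1, removing each variable's own equation.
N_3 = -3N_2 + N_1 - 1  [with N_2=1, N_1=-2]  = -6
N_4 = 2N_3 - 2N_1  [with N_3=-6, N_1=-2]  = -8
N_5 = 2N_1 + 3N_2  [with N_1=-2, N_2=1]  = -1
N_6 = N_2 - 2N_5 + 2N_4  [with N_2=1, N_5=-1, N_4=-8]  = -13
N_8 = -2N_1 + N_6 - 4  [with N_1=-2, N_6=-13]  = -13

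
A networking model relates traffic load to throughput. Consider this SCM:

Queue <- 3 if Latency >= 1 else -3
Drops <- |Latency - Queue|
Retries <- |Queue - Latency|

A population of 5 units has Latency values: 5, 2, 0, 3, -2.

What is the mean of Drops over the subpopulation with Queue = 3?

1

Conditioning on Queue=3 selects the 3 unit(s) with Latency ∈ {5, 2, 3}. Their Drops values: 2, 1, 0. Mean = 1.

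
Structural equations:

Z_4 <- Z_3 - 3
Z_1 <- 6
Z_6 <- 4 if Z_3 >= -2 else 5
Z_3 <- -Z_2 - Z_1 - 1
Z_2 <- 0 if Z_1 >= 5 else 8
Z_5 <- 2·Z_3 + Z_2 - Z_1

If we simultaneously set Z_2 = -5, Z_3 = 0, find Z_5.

-11

Under do(Z_2 = -5, Z_3 = 0), each intervened variable's structural equation is replaced by its fixed value.
Z_5 = 2·Z_3 + Z_2 - Z_1  [with Z_3=0, Z_2=-5, Z_1=6]  = -11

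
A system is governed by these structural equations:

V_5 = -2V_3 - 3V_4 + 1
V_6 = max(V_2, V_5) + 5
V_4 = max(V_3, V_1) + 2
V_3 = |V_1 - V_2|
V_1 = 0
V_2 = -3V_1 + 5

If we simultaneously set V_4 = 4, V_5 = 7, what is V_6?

12

The joint intervention fixes V_4 = 4, V_5 = 7, removing each variable's own equation.
V_2 = -3V_1 + 5  [with V_1=0]  = 5
V_6 = max(V_2, V_5) + 5  [with V_2=5, V_5=7]  = 12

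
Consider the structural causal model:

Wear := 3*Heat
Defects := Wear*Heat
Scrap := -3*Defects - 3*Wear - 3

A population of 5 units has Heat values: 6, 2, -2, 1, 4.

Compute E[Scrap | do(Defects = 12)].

Under do(Defects=12), Defects's equation is replaced by Defects=12 for every unit. Per-unit Scrap: -93, -57, -21, -48, -75. Mean = -58.8.

-58.8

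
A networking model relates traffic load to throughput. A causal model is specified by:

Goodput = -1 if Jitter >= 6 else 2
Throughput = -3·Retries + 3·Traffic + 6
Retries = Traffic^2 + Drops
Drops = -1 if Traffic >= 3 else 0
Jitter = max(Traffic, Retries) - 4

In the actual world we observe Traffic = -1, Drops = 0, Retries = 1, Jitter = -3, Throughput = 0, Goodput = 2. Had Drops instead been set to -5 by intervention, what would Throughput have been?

do(Drops=-5) replaces the equation Drops = -1 if Traffic >= 3 else 0 with the constant Drops = -5.
Retries = Traffic^2 + Drops  [with Traffic=-1, Drops=-5]  = -4
Throughput = -3·Retries + 3·Traffic + 6  [with Retries=-4, Traffic=-1]  = 15

15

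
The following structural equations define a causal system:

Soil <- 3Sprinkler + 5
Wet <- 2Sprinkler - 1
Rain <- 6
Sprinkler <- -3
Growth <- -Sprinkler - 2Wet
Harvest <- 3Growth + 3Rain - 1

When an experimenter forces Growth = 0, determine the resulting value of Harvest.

17

The intervention breaks the incoming arrows to Growth: Growth <- -Sprinkler - 2Wet no longer applies, and Growth = 0.
Harvest = 3Growth + 3Rain - 1  [with Growth=0, Rain=6]  = 17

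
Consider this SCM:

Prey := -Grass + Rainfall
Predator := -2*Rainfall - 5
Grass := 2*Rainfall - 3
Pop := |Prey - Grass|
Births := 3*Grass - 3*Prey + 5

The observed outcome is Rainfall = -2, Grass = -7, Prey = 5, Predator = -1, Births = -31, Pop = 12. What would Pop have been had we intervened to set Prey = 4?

11

The intervention breaks the incoming arrows to Prey: Prey := -Grass + Rainfall no longer applies, and Prey = 4.
Grass = 2*Rainfall - 3  [with Rainfall=-2]  = -7
Pop = |Prey - Grass|  [with Prey=4, Grass=-7]  = 11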